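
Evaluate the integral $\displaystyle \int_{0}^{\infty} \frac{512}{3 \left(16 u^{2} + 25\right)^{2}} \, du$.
$\frac{32 \pi}{375}$

Start from the standard arctangent integral
$$J(a) = \int_{0}^{\infty} \frac{2}{3 \left(a^{2} + u^{2}\right)} \, du = \frac{\pi}{3 a}.$$

Differentiating under the integral sign with respect to $a$,
$$\frac{dJ}{da} = \int_{0}^{\infty} - \frac{4 a}{3 \left(a^{2} + u^{2}\right)^{2}} \, du = - \frac{\pi}{3 a^{2}},$$
so $\int_{0}^{\infty} \frac{2}{3 \left(a^{2} + u^{2}\right)^{2}} \, du = \frac{\pi}{6 a^{3}}$.

Setting $a = \frac{5}{4}$:
$$I = \frac{32 \pi}{375}.$$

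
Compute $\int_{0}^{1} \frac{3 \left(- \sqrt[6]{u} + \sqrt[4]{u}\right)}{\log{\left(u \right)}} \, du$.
$- \log{\left(\frac{2744}{3375} \right)}$

Consider the one-parameter family: let $I(a) = \int_{0}^{1} \frac{3 \left(\sqrt[4]{u} - u^{a}\right)}{\log{\left(u \right)}} \, du$.

Since $\dfrac{\partial}{\partial a}\,u^{a} = u^{a} \ln u$, the $\ln u$ in the denominator cancels and
$$\frac{dI}{da} = \int_{0}^{1} -3 u^{a} \, du = -3 \left[\frac{u^{a+1}}{a+1}\right]_0^1 = - \frac{3}{a + 1}.$$

Integrating with respect to $a$ gives $I(a) = - \log{\left(\frac{64 \left(a + 1\right)^{3}}{125} \right)} + C$.

At $a = \frac{1}{4}$ the integrand is identically $0$, so $I(\frac{1}{4}) = 0$. The closed form gives $0$, hence $C = 0$.

Setting $a = \frac{1}{6}$:
$$I = - \log{\left(\frac{2744}{3375} \right)}.$$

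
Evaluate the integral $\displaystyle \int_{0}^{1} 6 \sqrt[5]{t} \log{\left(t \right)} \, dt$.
$- \frac{25}{6}$

Begin with the known integral
$$J(a) = \int_{0}^{1} 6 t^{a} \, dt = \frac{6}{a + 1}.$$

Differentiating under the integral sign brings down a factor of $\ln t$:
$$\frac{dJ}{da} = \int_{0}^{1} 6 t^{a} \log{\left(t \right)} \, dt = - \frac{6}{\left(a + 1\right)^{2}}.$$

The integral on the left is $I$, so $I = - \frac{6}{\left(a + 1\right)^{2}}$.

Setting $a = \frac{1}{5}$:
$$I = - \frac{25}{6}.$$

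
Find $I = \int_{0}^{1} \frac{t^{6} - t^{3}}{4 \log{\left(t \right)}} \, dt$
$- \frac{\log{\left(2 \right)}}{2} + \frac{\log{\left(7 \right)}}{4}$

Replace the exponent $3$ by a parameter $a$: let $I(a) = \int_{0}^{1} \frac{t^{6} - t^{a}}{4 \log{\left(t \right)}} \, dt$.

Since $\dfrac{\partial}{\partial a}\,t^{a} = t^{a} \ln t$, the $\ln t$ in the denominator cancels and
$$\frac{dI}{da} = \int_{0}^{1} - \frac{1}{4} t^{a} \, dt = - \frac{1}{4} \left[\frac{t^{a+1}}{a+1}\right]_0^1 = - \frac{1}{4 a + 4}.$$

Integrating with respect to $a$ gives $I(a) = - \frac{\log{\left(a + 1 \right)}}{4} + \frac{\log{\left(7 \right)}}{4} + C$.

At $a = 6$ the integrand is identically $0$, so $I(6) = 0$. The closed form gives $0$, hence $C = 0$.

Setting $a = 3$:
$$I = - \frac{\log{\left(2 \right)}}{2} + \frac{\log{\left(7 \right)}}{4}.$$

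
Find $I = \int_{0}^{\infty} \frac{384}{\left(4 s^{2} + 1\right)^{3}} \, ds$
$36 \pi$

Begin with the known result
$$J(a) = \int_{0}^{\infty} \frac{6}{a^{2} + s^{2}} \, ds = \frac{3 \pi}{a}.$$

Differentiating under the integral sign with respect to $a$,
$$\frac{dJ}{da} = \int_{0}^{\infty} - \frac{12 a}{\left(a^{2} + s^{2}\right)^{2}} \, ds = - \frac{3 \pi}{a^{2}},$$
so $\int_{0}^{\infty} \frac{6}{\left(a^{2} + s^{2}\right)^{2}} \, ds = \frac{3 \pi}{2 a^{3}}$.

Repeating — each differentiation of $1/(s^2+a^2)^j$ produces $-2ja/(s^2+a^2)^{j+1}$ — and dividing through by $-2ja$ at each step yields, after $2$ differentiations in total,
$$\int_{0}^{\infty} \frac{6}{\left(a^{2} + s^{2}\right)^{3}} \, ds = \frac{9 \pi}{8 a^{5}}.$$

Setting $a = \frac{1}{2}$:
$$I = 36 \pi.$$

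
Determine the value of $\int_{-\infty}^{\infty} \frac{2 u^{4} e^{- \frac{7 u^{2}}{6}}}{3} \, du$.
$\frac{18 \sqrt{42} \sqrt{\pi}}{343}$

Begin with the known integral
$$J(a) = \int_{-\infty}^{\infty} \frac{2 e^{- a u^{2}}}{3} \, du = \frac{2 \sqrt{\pi}}{3 \sqrt{a}}.$$

Differentiating under the integral sign brings down a factor of $(-u^2)$:
$$\frac{dJ}{da} = \int_{-\infty}^{\infty} - \frac{2 u^{2} e^{- a u^{2}}}{3} \, du = - \frac{\sqrt{\pi}}{3 a^{\frac{3}{2}}}.$$

Repeating twice in total — each differentiation brings down another $(-u^2)$ — gives
$$\frac{d^{2}J}{da^{2}} = \int_{-\infty}^{\infty} \frac{2 u^{4} e^{- a u^{2}}}{3} \, du = \frac{\sqrt{\pi}}{2 a^{\frac{5}{2}}},$$
and the integrand here is exactly the target integrand, so $I = \frac{\sqrt{\pi}}{2 a^{\frac{5}{2}}}$.

Setting $a = \frac{7}{6}$:
$$I = \frac{18 \sqrt{42} \sqrt{\pi}}{343}.$$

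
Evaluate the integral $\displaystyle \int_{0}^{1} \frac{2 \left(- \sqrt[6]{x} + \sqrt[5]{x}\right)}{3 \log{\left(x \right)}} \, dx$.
$\log{\left(\frac{6 \sqrt[3]{210}}{35} \right)}$

Replace the exponent $\frac{1}{6}$ by a parameter $a$: let $I(a) = \int_{0}^{1} \frac{2 \left(\sqrt[5]{x} - x^{a}\right)}{3 \log{\left(x \right)}} \, dx$.

Since $\dfrac{\partial}{\partial a}\,x^{a} = x^{a} \ln x$, the $\ln x$ in the denominator cancels and
$$\frac{dI}{da} = \int_{0}^{1} - \frac{2}{3} x^{a} \, dx = - \frac{2}{3} \left[\frac{x^{a+1}}{a+1}\right]_0^1 = - \frac{2}{3 a + 3}.$$

Integrating with respect to $a$ gives $I(a) = - \frac{2 \log{\left(a + 1 \right)}}{3} - \frac{2 \log{\left(5 \right)}}{3} + \frac{2 \log{\left(6 \right)}}{3} + C$.

At $a = \frac{1}{5}$ the integrand is identically $0$, so $I(\frac{1}{5}) = 0$. The closed form gives $0$, hence $C = 0$.

Setting $a = \frac{1}{6}$:
$$I = \log{\left(\frac{6 \sqrt[3]{210}}{35} \right)}.$$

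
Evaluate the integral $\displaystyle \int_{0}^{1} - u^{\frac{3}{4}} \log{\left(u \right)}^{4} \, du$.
$- \frac{24576}{16807}$

Start from the elementary integral
$$J(a) = \int_{0}^{1} - u^{a} \, du = - \frac{1}{a + 1}.$$

Differentiating under the integral sign brings down a factor of $\ln u$:
$$\frac{dJ}{da} = \int_{0}^{1} - u^{a} \log{\left(u \right)} \, du = \frac{1}{\left(a + 1\right)^{2}}.$$

Repeating $4$ times in total — each differentiation brings down another $\ln u$ — gives
$$\frac{d^{4}J}{da^{4}} = \int_{0}^{1} - u^{a} \log{\left(u \right)}^{4} \, du = - \frac{24}{\left(a + 1\right)^{5}},$$
and the integrand here is exactly the target integrand, so $I = - \frac{24}{\left(a + 1\right)^{5}}$.

Setting $a = \frac{3}{4}$:
$$I = - \frac{24576}{16807}.$$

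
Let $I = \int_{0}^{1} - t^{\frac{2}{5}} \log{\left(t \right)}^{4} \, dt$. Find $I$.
$- \frac{75000}{16807}$

Start from the elementary integral
$$J(a) = \int_{0}^{1} - t^{a} \, dt = - \frac{1}{a + 1}.$$

Differentiating under the integral sign brings down a factor of $\ln t$:
$$\frac{dJ}{da} = \int_{0}^{1} - t^{a} \log{\left(t \right)} \, dt = \frac{1}{\left(a + 1\right)^{2}}.$$

Repeating $4$ times in total — each differentiation brings down another $\ln t$ — gives
$$\frac{d^{4}J}{da^{4}} = \int_{0}^{1} - t^{a} \log{\left(t \right)}^{4} \, dt = - \frac{24}{\left(a + 1\right)^{5}},$$
and the integrand here is exactly the target integrand, so $I = - \frac{24}{\left(a + 1\right)^{5}}$.

Setting $a = \frac{2}{5}$:
$$I = - \frac{75000}{16807}.$$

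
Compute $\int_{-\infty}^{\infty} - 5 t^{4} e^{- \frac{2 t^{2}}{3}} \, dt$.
$- \frac{135 \sqrt{6} \sqrt{\pi}}{32}$

Start from the elementary integral
$$J(a) = \int_{-\infty}^{\infty} - 5 e^{- a t^{2}} \, dt = - \frac{5 \sqrt{\pi}}{\sqrt{a}}.$$

Differentiating under the integral sign brings down a factor of $(-t^2)$:
$$\frac{dJ}{da} = \int_{-\infty}^{\infty} 5 t^{2} e^{- a t^{2}} \, dt = \frac{5 \sqrt{\pi}}{2 a^{\frac{3}{2}}}.$$

Repeating twice in total — each differentiation brings down another $(-t^2)$ — gives
$$\frac{d^{2}J}{da^{2}} = \int_{-\infty}^{\infty} - 5 t^{4} e^{- a t^{2}} \, dt = - \frac{15 \sqrt{\pi}}{4 a^{\frac{5}{2}}},$$
and the integrand here is exactly the target integrand, so $I = - \frac{15 \sqrt{\pi}}{4 a^{\frac{5}{2}}}$.

Setting $a = \frac{2}{3}$:
$$I = - \frac{135 \sqrt{6} \sqrt{\pi}}{32}.$$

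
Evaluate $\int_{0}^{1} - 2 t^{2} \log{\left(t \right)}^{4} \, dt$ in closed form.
$- \frac{16}{81}$

Begin with the known integral
$$J(a) = \int_{0}^{1} - 2 t^{a} \, dt = - \frac{2}{a + 1}.$$

Differentiating under the integral sign brings down a factor of $\ln t$:
$$\frac{dJ}{da} = \int_{0}^{1} - 2 t^{a} \log{\left(t \right)} \, dt = \frac{2}{\left(a + 1\right)^{2}}.$$

Repeating $4$ times in total — each differentiation brings down another $\ln t$ — gives
$$\frac{d^{4}J}{da^{4}} = \int_{0}^{1} - 2 t^{a} \log{\left(t \right)}^{4} \, dt = - \frac{48}{\left(a + 1\right)^{5}},$$
and the integrand here is exactly the target integrand, so $I = - \frac{48}{\left(a + 1\right)^{5}}$.

Setting $a = 2$:
$$I = - \frac{16}{81}.$$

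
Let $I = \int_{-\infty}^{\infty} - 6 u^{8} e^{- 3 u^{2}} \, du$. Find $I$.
$- \frac{35 \sqrt{3} \sqrt{\pi}}{216}$

Consider the simpler parametrised integral
$$J(a) = \int_{-\infty}^{\infty} - 6 e^{- a u^{2}} \, du = - \frac{6 \sqrt{\pi}}{\sqrt{a}}.$$

Differentiating under the integral sign brings down a factor of $(-u^2)$:
$$\frac{dJ}{da} = \int_{-\infty}^{\infty} 6 u^{2} e^{- a u^{2}} \, du = \frac{3 \sqrt{\pi}}{a^{\frac{3}{2}}}.$$

Repeating $4$ times in total — each differentiation brings down another $(-u^2)$ — gives
$$\frac{d^{4}J}{da^{4}} = \int_{-\infty}^{\infty} - 6 u^{8} e^{- a u^{2}} \, du = - \frac{315 \sqrt{\pi}}{8 a^{\frac{9}{2}}},$$
and the integrand here is exactly the target integrand, so $I = - \frac{315 \sqrt{\pi}}{8 a^{\frac{9}{2}}}$.

Setting $a = 3$:
$$I = - \frac{35 \sqrt{3} \sqrt{\pi}}{216}.$$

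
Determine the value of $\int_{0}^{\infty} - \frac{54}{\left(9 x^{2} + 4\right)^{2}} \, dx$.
$- \frac{9 \pi}{16}$

Recall the elementary integral
$$J(a) = \int_{0}^{\infty} - \frac{2}{3 \left(a^{2} + x^{2}\right)} \, dx = - \frac{\pi}{3 a}.$$

Differentiating under the integral sign with respect to $a$,
$$\frac{dJ}{da} = \int_{0}^{\infty} \frac{4 a}{3 \left(a^{2} + x^{2}\right)^{2}} \, dx = \frac{\pi}{3 a^{2}},$$
so $\int_{0}^{\infty} - \frac{2}{3 \left(a^{2} + x^{2}\right)^{2}} \, dx = - \frac{\pi}{6 a^{3}}$.

Setting $a = \frac{2}{3}$:
$$I = - \frac{9 \pi}{16}.$$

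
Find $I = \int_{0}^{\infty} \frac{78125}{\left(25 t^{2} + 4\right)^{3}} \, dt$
$\frac{46875 \pi}{512}$

Recall the elementary integral
$$J(a) = \int_{0}^{\infty} \frac{5}{a^{2} + t^{2}} \, dt = \frac{5 \pi}{2 a}.$$

Differentiating under the integral sign with respect to $a$,
$$\frac{dJ}{da} = \int_{0}^{\infty} - \frac{10 a}{\left(a^{2} + t^{2}\right)^{2}} \, dt = - \frac{5 \pi}{2 a^{2}},$$
so $\int_{0}^{\infty} \frac{5}{\left(a^{2} + t^{2}\right)^{2}} \, dt = \frac{5 \pi}{4 a^{3}}$.

Repeating — each differentiation of $1/(t^2+a^2)^j$ produces $-2ja/(t^2+a^2)^{j+1}$ — and dividing through by $-2ja$ at each step yields, after $2$ differentiations in total,
$$\int_{0}^{\infty} \frac{5}{\left(a^{2} + t^{2}\right)^{3}} \, dt = \frac{15 \pi}{16 a^{5}}.$$

Setting $a = \frac{2}{5}$:
$$I = \frac{46875 \pi}{512}.$$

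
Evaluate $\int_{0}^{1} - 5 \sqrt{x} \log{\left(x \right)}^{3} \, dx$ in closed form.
$\frac{160}{27}$

Start from the elementary integral
$$J(a) = \int_{0}^{1} - 5 x^{a} \, dx = - \frac{5}{a + 1}.$$

Differentiating under the integral sign brings down a factor of $\ln x$:
$$\frac{dJ}{da} = \int_{0}^{1} - 5 x^{a} \log{\left(x \right)} \, dx = \frac{5}{\left(a + 1\right)^{2}}.$$

Repeating $3$ times in total — each differentiation brings down another $\ln x$ — gives
$$\frac{d^{3}J}{da^{3}} = \int_{0}^{1} - 5 x^{a} \log{\left(x \right)}^{3} \, dx = \frac{30}{\left(a + 1\right)^{4}},$$
and the integrand here is exactly the target integrand, so $I = \frac{30}{\left(a + 1\right)^{4}}$.

Setting $a = \frac{1}{2}$:
$$I = \frac{160}{27}.$$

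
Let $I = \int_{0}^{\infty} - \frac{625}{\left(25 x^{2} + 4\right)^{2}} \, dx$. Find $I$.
$- \frac{125 \pi}{32}$

Start from the standard arctangent integral
$$J(a) = \int_{0}^{\infty} - \frac{1}{a^{2} + x^{2}} \, dx = - \frac{\pi}{2 a}.$$

Differentiating under the integral sign with respect to $a$,
$$\frac{dJ}{da} = \int_{0}^{\infty} \frac{2 a}{\left(a^{2} + x^{2}\right)^{2}} \, dx = \frac{\pi}{2 a^{2}},$$
so $\int_{0}^{\infty} - \frac{1}{\left(a^{2} + x^{2}\right)^{2}} \, dx = - \frac{\pi}{4 a^{3}}$.

Setting $a = \frac{2}{5}$:
$$I = - \frac{125 \pi}{32}.$$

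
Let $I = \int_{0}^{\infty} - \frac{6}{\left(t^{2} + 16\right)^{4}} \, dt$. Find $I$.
$- \frac{15 \pi}{262144}$

Start from the standard arctangent integral
$$J(a) = \int_{0}^{\infty} - \frac{6}{a^{2} + t^{2}} \, dt = - \frac{3 \pi}{a}.$$

Differentiating under the integral sign with respect to $a$,
$$\frac{dJ}{da} = \int_{0}^{\infty} \frac{12 a}{\left(a^{2} + t^{2}\right)^{2}} \, dt = \frac{3 \pi}{a^{2}},$$
so $\int_{0}^{\infty} - \frac{6}{\left(a^{2} + t^{2}\right)^{2}} \, dt = - \frac{3 \pi}{2 a^{3}}$.

Repeating — each differentiation of $1/(t^2+a^2)^j$ produces $-2ja/(t^2+a^2)^{j+1}$ — and dividing through by $-2ja$ at each step yields, after $3$ differentiations in total,
$$\int_{0}^{\infty} - \frac{6}{\left(a^{2} + t^{2}\right)^{4}} \, dt = - \frac{15 \pi}{16 a^{7}}.$$

Setting $a = 4$:
$$I = - \frac{15 \pi}{262144}.$$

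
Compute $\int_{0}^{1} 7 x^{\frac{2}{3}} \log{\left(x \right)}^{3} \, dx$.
$- \frac{3402}{625}$

Begin with the known integral
$$J(a) = \int_{0}^{1} 7 x^{a} \, dx = \frac{7}{a + 1}.$$

Differentiating under the integral sign brings down a factor of $\ln x$:
$$\frac{dJ}{da} = \int_{0}^{1} 7 x^{a} \log{\left(x \right)} \, dx = - \frac{7}{\left(a + 1\right)^{2}}.$$

Repeating $3$ times in total — each differentiation brings down another $\ln x$ — gives
$$\frac{d^{3}J}{da^{3}} = \int_{0}^{1} 7 x^{a} \log{\left(x \right)}^{3} \, dx = - \frac{42}{\left(a + 1\right)^{4}},$$
and the integrand here is exactly the target integrand, so $I = - \frac{42}{\left(a + 1\right)^{4}}$.

Setting $a = \frac{2}{3}$:
$$I = - \frac{3402}{625}.$$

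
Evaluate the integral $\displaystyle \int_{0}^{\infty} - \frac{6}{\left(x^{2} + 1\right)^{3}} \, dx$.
$- \frac{9 \pi}{8}$

Begin with the known result
$$J(a) = \int_{0}^{\infty} - \frac{6}{a^{2} + x^{2}} \, dx = - \frac{3 \pi}{a}.$$

Differentiating under the integral sign with respect to $a$,
$$\frac{dJ}{da} = \int_{0}^{\infty} \frac{12 a}{\left(a^{2} + x^{2}\right)^{2}} \, dx = \frac{3 \pi}{a^{2}},$$
so $\int_{0}^{\infty} - \frac{6}{\left(a^{2} + x^{2}\right)^{2}} \, dx = - \frac{3 \pi}{2 a^{3}}$.

Repeating — each differentiation of $1/(x^2+a^2)^j$ produces $-2ja/(x^2+a^2)^{j+1}$ — and dividing through by $-2ja$ at each step yields, after $2$ differentiations in total,
$$\int_{0}^{\infty} - \frac{6}{\left(a^{2} + x^{2}\right)^{3}} \, dx = - \frac{9 \pi}{8 a^{5}}.$$

Setting $a = 1$:
$$I = - \frac{9 \pi}{8}.$$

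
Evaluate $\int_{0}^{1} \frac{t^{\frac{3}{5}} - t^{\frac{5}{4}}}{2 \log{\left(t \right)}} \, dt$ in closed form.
$\log{\left(\frac{4 \sqrt{10}}{15} \right)}$

Introduce a parameter $a$ in the exponent: let $I(a) = \int_{0}^{1} \frac{- t^{\frac{5}{4}} + t^{a}}{2 \log{\left(t \right)}} \, dt$.

Since $\dfrac{\partial}{\partial a}\,t^{a} = t^{a} \ln t$, the $\ln t$ in the denominator cancels and
$$\frac{dI}{da} = \int_{0}^{1} \frac{1}{2} t^{a} \, dt = \frac{1}{2} \left[\frac{t^{a+1}}{a+1}\right]_0^1 = \frac{1}{2 \left(a + 1\right)}.$$

Integrating with respect to $a$ gives $I(a) = \log{\left(\frac{2 \sqrt{a + 1}}{3} \right)} + C$.

At $a = \frac{5}{4}$ the integrand is identically $0$, so $I(\frac{5}{4}) = 0$. The closed form gives $0$, hence $C = 0$.

Setting $a = \frac{3}{5}$:
$$I = \log{\left(\frac{4 \sqrt{10}}{15} \right)}.$$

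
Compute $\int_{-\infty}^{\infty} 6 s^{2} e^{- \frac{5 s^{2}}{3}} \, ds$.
$\frac{9 \sqrt{15} \sqrt{\pi}}{25}$

Begin with the known integral
$$J(a) = \int_{-\infty}^{\infty} 6 e^{- a s^{2}} \, ds = \frac{6 \sqrt{\pi}}{\sqrt{a}}.$$

Differentiating under the integral sign brings down a factor of $(-s^2)$:
$$\frac{dJ}{da} = \int_{-\infty}^{\infty} - 6 s^{2} e^{- a s^{2}} \, ds = - \frac{3 \sqrt{\pi}}{a^{\frac{3}{2}}}.$$

The integral on the left is $-I$, so $I = \frac{3 \sqrt{\pi}}{a^{\frac{3}{2}}}$.

Setting $a = \frac{5}{3}$:
$$I = \frac{9 \sqrt{15} \sqrt{\pi}}{25}.$$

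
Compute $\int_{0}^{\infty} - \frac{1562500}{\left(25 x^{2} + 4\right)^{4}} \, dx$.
$- \frac{390625 \pi}{1024}$

Start from the standard arctangent integral
$$J(a) = \int_{0}^{\infty} - \frac{4}{a^{2} + x^{2}} \, dx = - \frac{2 \pi}{a}.$$

Differentiating under the integral sign with respect to $a$,
$$\frac{dJ}{da} = \int_{0}^{\infty} \frac{8 a}{\left(a^{2} + x^{2}\right)^{2}} \, dx = \frac{2 \pi}{a^{2}},$$
so $\int_{0}^{\infty} - \frac{4}{\left(a^{2} + x^{2}\right)^{2}} \, dx = - \frac{\pi}{a^{3}}$.

Repeating — each differentiation of $1/(x^2+a^2)^j$ produces $-2ja/(x^2+a^2)^{j+1}$ — and dividing through by $-2ja$ at each step yields, after $3$ differentiations in total,
$$\int_{0}^{\infty} - \frac{4}{\left(a^{2} + x^{2}\right)^{4}} \, dx = - \frac{5 \pi}{8 a^{7}}.$$

Setting $a = \frac{2}{5}$:
$$I = - \frac{390625 \pi}{1024}.$$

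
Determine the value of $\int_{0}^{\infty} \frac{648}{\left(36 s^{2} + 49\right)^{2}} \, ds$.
$\frac{27 \pi}{343}$

Start from the standard arctangent integral
$$J(a) = \int_{0}^{\infty} \frac{1}{2 \left(a^{2} + s^{2}\right)} \, ds = \frac{\pi}{4 a}.$$

Differentiating under the integral sign with respect to $a$,
$$\frac{dJ}{da} = \int_{0}^{\infty} - \frac{a}{\left(a^{2} + s^{2}\right)^{2}} \, ds = - \frac{\pi}{4 a^{2}},$$
so $\int_{0}^{\infty} \frac{1}{2 \left(a^{2} + s^{2}\right)^{2}} \, ds = \frac{\pi}{8 a^{3}}$.

Setting $a = \frac{7}{6}$:
$$I = \frac{27 \pi}{343}.$$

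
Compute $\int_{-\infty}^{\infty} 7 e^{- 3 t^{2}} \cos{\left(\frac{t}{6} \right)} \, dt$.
$\frac{7 \sqrt{3} \sqrt{\pi}}{3 e^{\frac{1}{432}}}$

Treat the cosine frequency as a parameter and define $I(b) = \int_{-\infty}^{\infty} 7 e^{- 3 t^{2}} \cos{\left(b t \right)} \, dt$.

Differentiating under the integral sign,
$$I'(b) = \int_{-\infty}^{\infty} - 7 t e^{- 3 t^{2}} \sin{\left(b t \right)} \, dt.$$

Integrate $\int_{-\infty}^{\infty} t \sin(b t)\, e^{- 3 t^{2}}\, dt$ by parts with $u = \sin(b t)$ and $dv = t\, e^{- 3 t^{2}}\, dt$, giving $v = - \frac{e^{- 3 t^{2}}}{6}$. The boundary term vanishes and
$$\int_{-\infty}^{\infty} t \sin(b t)\, e^{- 3 t^{2}}\, dt = \frac{b}{6} \int_{-\infty}^{\infty} \cos(b t)\, e^{- 3 t^{2}}\, dt,$$
so $I'(b) = - \frac{b}{6}\, I(b)$.

This is a separable first-order ODE; solving with the initial condition $I(0) = \int_{-\infty}^{\infty} 7 e^{- 3 t^{2}}\,dt = \frac{7 \sqrt{3} \sqrt{\pi}}{3}$ gives
$$I(b) = \frac{7 \sqrt{3} \sqrt{\pi} e^{- \frac{b^{2}}{12}}}{3}.$$

Setting $b = \frac{1}{6}$:
$$I = \frac{7 \sqrt{3} \sqrt{\pi}}{3 e^{\frac{1}{432}}}.$$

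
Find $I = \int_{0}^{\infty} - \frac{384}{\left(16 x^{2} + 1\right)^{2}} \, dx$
$- 24 \pi$

Begin with the known result
$$J(a) = \int_{0}^{\infty} - \frac{3}{2 \left(a^{2} + x^{2}\right)} \, dx = - \frac{3 \pi}{4 a}.$$

Differentiating under the integral sign with respect to $a$,
$$\frac{dJ}{da} = \int_{0}^{\infty} \frac{3 a}{\left(a^{2} + x^{2}\right)^{2}} \, dx = \frac{3 \pi}{4 a^{2}},$$
so $\int_{0}^{\infty} - \frac{3}{2 \left(a^{2} + x^{2}\right)^{2}} \, dx = - \frac{3 \pi}{8 a^{3}}$.

Setting $a = \frac{1}{4}$:
$$I = - 24 \pi.$$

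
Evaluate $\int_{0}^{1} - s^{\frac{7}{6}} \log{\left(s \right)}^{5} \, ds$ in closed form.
$\frac{5598720}{4826809}$

Begin with the known integral
$$J(a) = \int_{0}^{1} - s^{a} \, ds = - \frac{1}{a + 1}.$$

Differentiating under the integral sign brings down a factor of $\ln s$:
$$\frac{dJ}{da} = \int_{0}^{1} - s^{a} \log{\left(s \right)} \, ds = \frac{1}{\left(a + 1\right)^{2}}.$$

Repeating $5$ times in total — each differentiation brings down another $\ln s$ — gives
$$\frac{d^{5}J}{da^{5}} = \int_{0}^{1} - s^{a} \log{\left(s \right)}^{5} \, ds = \frac{120}{\left(a + 1\right)^{6}},$$
and the integrand here is exactly the target integrand, so $I = \frac{120}{\left(a + 1\right)^{6}}$.

Setting $a = \frac{7}{6}$:
$$I = \frac{5598720}{4826809}.$$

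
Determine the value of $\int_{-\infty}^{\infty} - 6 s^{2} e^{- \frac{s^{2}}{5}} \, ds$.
$- 15 \sqrt{5} \sqrt{\pi}$

Consider the simpler parametrised integral
$$J(a) = \int_{-\infty}^{\infty} - 6 e^{- a s^{2}} \, ds = - \frac{6 \sqrt{\pi}}{\sqrt{a}}.$$

Differentiating under the integral sign brings down a factor of $(-s^2)$:
$$\frac{dJ}{da} = \int_{-\infty}^{\infty} 6 s^{2} e^{- a s^{2}} \, ds = \frac{3 \sqrt{\pi}}{a^{\frac{3}{2}}}.$$

The integral on the left is $-I$, so $I = - \frac{3 \sqrt{\pi}}{a^{\frac{3}{2}}}$.

Setting $a = \frac{1}{5}$:
$$I = - 15 \sqrt{5} \sqrt{\pi}.$$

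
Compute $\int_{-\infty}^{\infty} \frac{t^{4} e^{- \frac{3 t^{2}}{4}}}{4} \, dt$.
$\frac{2 \sqrt{3} \sqrt{\pi}}{9}$

Begin with the known integral
$$J(a) = \int_{-\infty}^{\infty} \frac{e^{- a t^{2}}}{4} \, dt = \frac{\sqrt{\pi}}{4 \sqrt{a}}.$$

Differentiating under the integral sign brings down a factor of $(-t^2)$:
$$\frac{dJ}{da} = \int_{-\infty}^{\infty} - \frac{t^{2} e^{- a t^{2}}}{4} \, dt = - \frac{\sqrt{\pi}}{8 a^{\frac{3}{2}}}.$$

Repeating twice in total — each differentiation brings down another $(-t^2)$ — gives
$$\frac{d^{2}J}{da^{2}} = \int_{-\infty}^{\infty} \frac{t^{4} e^{- a t^{2}}}{4} \, dt = \frac{3 \sqrt{\pi}}{16 a^{\frac{5}{2}}},$$
and the integrand here is exactly the target integrand, so $I = \frac{3 \sqrt{\pi}}{16 a^{\frac{5}{2}}}$.

Setting $a = \frac{3}{4}$:
$$I = \frac{2 \sqrt{3} \sqrt{\pi}}{9}.$$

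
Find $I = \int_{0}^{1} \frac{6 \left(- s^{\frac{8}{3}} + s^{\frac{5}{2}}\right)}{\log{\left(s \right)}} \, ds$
$\log{\left(\frac{85766121}{113379904} \right)}$

Consider the one-parameter family: let $I(a) = \int_{0}^{1} \frac{6 \left(- s^{\frac{8}{3}} + s^{a}\right)}{\log{\left(s \right)}} \, ds$.

Since $\dfrac{\partial}{\partial a}\,s^{a} = s^{a} \ln s$, the $\ln s$ in the denominator cancels and
$$\frac{dI}{da} = \int_{0}^{1} 6 s^{a} \, ds = 6 \left[\frac{s^{a+1}}{a+1}\right]_0^1 = \frac{6}{a + 1}.$$

Integrating with respect to $a$ gives $I(a) = \log{\left(\frac{729 \left(a + 1\right)^{6}}{1771561} \right)} + C$.

At $a = \frac{8}{3}$ the integrand is identically $0$, so $I(\frac{8}{3}) = 0$. The closed form gives $0$, hence $C = 0$.

Setting $a = \frac{5}{2}$:
$$I = \log{\left(\frac{85766121}{113379904} \right)}.$$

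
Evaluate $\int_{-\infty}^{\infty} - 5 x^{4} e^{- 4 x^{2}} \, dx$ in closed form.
$- \frac{15 \sqrt{\pi}}{128}$

Consider the simpler parametrised integral
$$J(a) = \int_{-\infty}^{\infty} - 5 e^{- a x^{2}} \, dx = - \frac{5 \sqrt{\pi}}{\sqrt{a}}.$$

Differentiating under the integral sign brings down a factor of $(-x^2)$:
$$\frac{dJ}{da} = \int_{-\infty}^{\infty} 5 x^{2} e^{- a x^{2}} \, dx = \frac{5 \sqrt{\pi}}{2 a^{\frac{3}{2}}}.$$

Repeating twice in total — each differentiation brings down another $(-x^2)$ — gives
$$\frac{d^{2}J}{da^{2}} = \int_{-\infty}^{\infty} - 5 x^{4} e^{- a x^{2}} \, dx = - \frac{15 \sqrt{\pi}}{4 a^{\frac{5}{2}}},$$
and the integrand here is exactly the target integrand, so $I = - \frac{15 \sqrt{\pi}}{4 a^{\frac{5}{2}}}$.

Setting $a = 4$:
$$I = - \frac{15 \sqrt{\pi}}{128}.$$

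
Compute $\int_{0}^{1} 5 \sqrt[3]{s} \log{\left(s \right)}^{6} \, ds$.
$\frac{492075}{1024}$

Begin with the known integral
$$J(a) = \int_{0}^{1} 5 s^{a} \, ds = \frac{5}{a + 1}.$$

Differentiating under the integral sign brings down a factor of $\ln s$:
$$\frac{dJ}{da} = \int_{0}^{1} 5 s^{a} \log{\left(s \right)} \, ds = - \frac{5}{\left(a + 1\right)^{2}}.$$

Repeating $6$ times in total — each differentiation brings down another $\ln s$ — gives
$$\frac{d^{6}J}{da^{6}} = \int_{0}^{1} 5 s^{a} \log{\left(s \right)}^{6} \, ds = \frac{3600}{\left(a + 1\right)^{7}},$$
and the integrand here is exactly the target integrand, so $I = \frac{3600}{\left(a + 1\right)^{7}}$.

Setting $a = \frac{1}{3}$:
$$I = \frac{492075}{1024}.$$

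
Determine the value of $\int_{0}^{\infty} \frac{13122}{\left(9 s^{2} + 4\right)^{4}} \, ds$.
$\frac{10935 \pi}{2048}$

Begin with the known result
$$J(a) = \int_{0}^{\infty} \frac{2}{a^{2} + s^{2}} \, ds = \frac{\pi}{a}.$$

Differentiating under the integral sign with respect to $a$,
$$\frac{dJ}{da} = \int_{0}^{\infty} - \frac{4 a}{\left(a^{2} + s^{2}\right)^{2}} \, ds = - \frac{\pi}{a^{2}},$$
so $\int_{0}^{\infty} \frac{2}{\left(a^{2} + s^{2}\right)^{2}} \, ds = \frac{\pi}{2 a^{3}}$.

Repeating — each differentiation of $1/(s^2+a^2)^j$ produces $-2ja/(s^2+a^2)^{j+1}$ — and dividing through by $-2ja$ at each step yields, after $3$ differentiations in total,
$$\int_{0}^{\infty} \frac{2}{\left(a^{2} + s^{2}\right)^{4}} \, ds = \frac{5 \pi}{16 a^{7}}.$$

Setting $a = \frac{2}{3}$:
$$I = \frac{10935 \pi}{2048}.$$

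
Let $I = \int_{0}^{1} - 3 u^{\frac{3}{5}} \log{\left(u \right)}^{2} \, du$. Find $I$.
$- \frac{375}{256}$

Begin with the known integral
$$J(a) = \int_{0}^{1} - 3 u^{a} \, du = - \frac{3}{a + 1}.$$

Differentiating under the integral sign brings down a factor of $\ln u$:
$$\frac{dJ}{da} = \int_{0}^{1} - 3 u^{a} \log{\left(u \right)} \, du = \frac{3}{\left(a + 1\right)^{2}}.$$

Repeating twice in total — each differentiation brings down another $\ln u$ — gives
$$\frac{d^{2}J}{da^{2}} = \int_{0}^{1} - 3 u^{a} \log{\left(u \right)}^{2} \, du = - \frac{6}{\left(a + 1\right)^{3}},$$
and the integrand here is exactly the target integrand, so $I = - \frac{6}{\left(a + 1\right)^{3}}$.

Setting $a = \frac{3}{5}$:
$$I = - \frac{375}{256}.$$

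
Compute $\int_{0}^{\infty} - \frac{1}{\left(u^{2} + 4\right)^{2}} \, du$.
$- \frac{\pi}{32}$

Start from the standard arctangent integral
$$J(a) = \int_{0}^{\infty} - \frac{1}{a^{2} + u^{2}} \, du = - \frac{\pi}{2 a}.$$

Differentiating under the integral sign with respect to $a$,
$$\frac{dJ}{da} = \int_{0}^{\infty} \frac{2 a}{\left(a^{2} + u^{2}\right)^{2}} \, du = \frac{\pi}{2 a^{2}},$$
so $\int_{0}^{\infty} - \frac{1}{\left(a^{2} + u^{2}\right)^{2}} \, du = - \frac{\pi}{4 a^{3}}$.

Setting $a = 2$:
$$I = - \frac{\pi}{32}.$$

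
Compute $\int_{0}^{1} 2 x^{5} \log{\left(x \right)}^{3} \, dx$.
$- \frac{1}{108}$

Begin with the known integral
$$J(a) = \int_{0}^{1} 2 x^{a} \, dx = \frac{2}{a + 1}.$$

Differentiating under the integral sign brings down a factor of $\ln x$:
$$\frac{dJ}{da} = \int_{0}^{1} 2 x^{a} \log{\left(x \right)} \, dx = - \frac{2}{\left(a + 1\right)^{2}}.$$

Repeating $3$ times in total — each differentiation brings down another $\ln x$ — gives
$$\frac{d^{3}J}{da^{3}} = \int_{0}^{1} 2 x^{a} \log{\left(x \right)}^{3} \, dx = - \frac{12}{\left(a + 1\right)^{4}},$$
and the integrand here is exactly the target integrand, so $I = - \frac{12}{\left(a + 1\right)^{4}}$.

Setting $a = 5$:
$$I = - \frac{1}{108}.$$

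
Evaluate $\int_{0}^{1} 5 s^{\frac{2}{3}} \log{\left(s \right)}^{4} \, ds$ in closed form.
$\frac{5832}{625}$

Start from the elementary integral
$$J(a) = \int_{0}^{1} 5 s^{a} \, ds = \frac{5}{a + 1}.$$

Differentiating under the integral sign brings down a factor of $\ln s$:
$$\frac{dJ}{da} = \int_{0}^{1} 5 s^{a} \log{\left(s \right)} \, ds = - \frac{5}{\left(a + 1\right)^{2}}.$$

Repeating $4$ times in total — each differentiation brings down another $\ln s$ — gives
$$\frac{d^{4}J}{da^{4}} = \int_{0}^{1} 5 s^{a} \log{\left(s \right)}^{4} \, ds = \frac{120}{\left(a + 1\right)^{5}},$$
and the integrand here is exactly the target integrand, so $I = \frac{120}{\left(a + 1\right)^{5}}$.

Setting $a = \frac{2}{3}$:
$$I = \frac{5832}{625}.$$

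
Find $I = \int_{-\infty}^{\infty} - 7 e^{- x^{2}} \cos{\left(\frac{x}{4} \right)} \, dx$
$- \frac{7 \sqrt{\pi}}{e^{\frac{1}{64}}}$

Let $b$ denote the cosine frequency and define $I(b) = \int_{-\infty}^{\infty} - 7 e^{- x^{2}} \cos{\left(b x \right)} \, dx$.

Differentiating under the integral sign,
$$I'(b) = \int_{-\infty}^{\infty} 7 x e^{- x^{2}} \sin{\left(b x \right)} \, dx.$$

Integrate $\int_{-\infty}^{\infty} x \sin(b x)\, e^{- x^{2}}\, dx$ by parts with $u = \sin(b x)$ and $dv = x\, e^{- x^{2}}\, dx$, giving $v = - \frac{e^{- x^{2}}}{2}$. The boundary term vanishes and
$$\int_{-\infty}^{\infty} x \sin(b x)\, e^{- x^{2}}\, dx = \frac{b}{2} \int_{-\infty}^{\infty} \cos(b x)\, e^{- x^{2}}\, dx,$$
so $I'(b) = - \frac{b}{2}\, I(b)$.

This is a separable first-order ODE; solving with the initial condition $I(0) = \int_{-\infty}^{\infty} - 7 e^{- x^{2}}\,dx = - 7 \sqrt{\pi}$ gives
$$I(b) = - 7 \sqrt{\pi} e^{- \frac{b^{2}}{4}}.$$

Setting $b = \frac{1}{4}$:
$$I = - \frac{7 \sqrt{\pi}}{e^{\frac{1}{64}}}.$$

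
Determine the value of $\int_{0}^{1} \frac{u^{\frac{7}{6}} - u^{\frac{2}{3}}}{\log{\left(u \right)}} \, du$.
$\log{\left(\frac{13}{10} \right)}$

Introduce a parameter $a$ in the exponent: let $I(a) = \int_{0}^{1} \frac{- u^{\frac{2}{3}} + u^{a}}{\log{\left(u \right)}} \, du$.

Since $\dfrac{\partial}{\partial a}\,u^{a} = u^{a} \ln u$, the $\ln u$ in the denominator cancels and
$$\frac{dI}{da} = \int_{0}^{1} u^{a} \, du = \left[\frac{u^{a+1}}{a+1}\right]_0^1 = \frac{1}{a + 1}.$$

Integrating with respect to $a$ gives $I(a) = \log{\left(\frac{3 a}{5} + \frac{3}{5} \right)} + C$.

At $a = \frac{2}{3}$ the integrand is identically $0$, so $I(\frac{2}{3}) = 0$. The closed form gives $0$, hence $C = 0$.

Setting $a = \frac{7}{6}$:
$$I = \log{\left(\frac{13}{10} \right)}.$$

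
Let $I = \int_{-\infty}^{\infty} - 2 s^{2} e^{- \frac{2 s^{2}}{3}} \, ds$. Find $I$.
$- \frac{3 \sqrt{6} \sqrt{\pi}}{4}$

Begin with the known integral
$$J(a) = \int_{-\infty}^{\infty} - 2 e^{- a s^{2}} \, ds = - \frac{2 \sqrt{\pi}}{\sqrt{a}}.$$

Differentiating under the integral sign brings down a factor of $(-s^2)$:
$$\frac{dJ}{da} = \int_{-\infty}^{\infty} 2 s^{2} e^{- a s^{2}} \, ds = \frac{\sqrt{\pi}}{a^{\frac{3}{2}}}.$$

The integral on the left is $-I$, so $I = - \frac{\sqrt{\pi}}{a^{\frac{3}{2}}}$.

Setting $a = \frac{2}{3}$:
$$I = - \frac{3 \sqrt{6} \sqrt{\pi}}{4}.$$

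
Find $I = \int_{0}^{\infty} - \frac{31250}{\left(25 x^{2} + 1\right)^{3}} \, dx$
$- \frac{9375 \pi}{8}$

Start from the standard arctangent integral
$$J(a) = \int_{0}^{\infty} - \frac{2}{a^{2} + x^{2}} \, dx = - \frac{\pi}{a}.$$

Differentiating under the integral sign with respect to $a$,
$$\frac{dJ}{da} = \int_{0}^{\infty} \frac{4 a}{\left(a^{2} + x^{2}\right)^{2}} \, dx = \frac{\pi}{a^{2}},$$
so $\int_{0}^{\infty} - \frac{2}{\left(a^{2} + x^{2}\right)^{2}} \, dx = - \frac{\pi}{2 a^{3}}$.

Repeating — each differentiation of $1/(x^2+a^2)^j$ produces $-2ja/(x^2+a^2)^{j+1}$ — and dividing through by $-2ja$ at each step yields, after $2$ differentiations in total,
$$\int_{0}^{\infty} - \frac{2}{\left(a^{2} + x^{2}\right)^{3}} \, dx = - \frac{3 \pi}{8 a^{5}}.$$

Setting $a = \frac{1}{5}$:
$$I = - \frac{9375 \pi}{8}.$$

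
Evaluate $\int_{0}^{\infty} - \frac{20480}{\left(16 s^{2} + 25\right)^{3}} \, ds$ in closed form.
$- \frac{192 \pi}{625}$

Start from the standard arctangent integral
$$J(a) = \int_{0}^{\infty} - \frac{5}{a^{2} + s^{2}} \, ds = - \frac{5 \pi}{2 a}.$$

Differentiating under the integral sign with respect to $a$,
$$\frac{dJ}{da} = \int_{0}^{\infty} \frac{10 a}{\left(a^{2} + s^{2}\right)^{2}} \, ds = \frac{5 \pi}{2 a^{2}},$$
so $\int_{0}^{\infty} - \frac{5}{\left(a^{2} + s^{2}\right)^{2}} \, ds = - \frac{5 \pi}{4 a^{3}}$.

Repeating — each differentiation of $1/(s^2+a^2)^j$ produces $-2ja/(s^2+a^2)^{j+1}$ — and dividing through by $-2ja$ at each step yields, after $2$ differentiations in total,
$$\int_{0}^{\infty} - \frac{5}{\left(a^{2} + s^{2}\right)^{3}} \, ds = - \frac{15 \pi}{16 a^{5}}.$$

Setting $a = \frac{5}{4}$:
$$I = - \frac{192 \pi}{625}.$$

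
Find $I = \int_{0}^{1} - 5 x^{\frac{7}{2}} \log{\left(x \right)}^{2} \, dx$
$- \frac{80}{729}$

Consider the simpler parametrised integral
$$J(a) = \int_{0}^{1} - 5 x^{a} \, dx = - \frac{5}{a + 1}.$$

Differentiating under the integral sign brings down a factor of $\ln x$:
$$\frac{dJ}{da} = \int_{0}^{1} - 5 x^{a} \log{\left(x \right)} \, dx = \frac{5}{\left(a + 1\right)^{2}}.$$

Repeating twice in total — each differentiation brings down another $\ln x$ — gives
$$\frac{d^{2}J}{da^{2}} = \int_{0}^{1} - 5 x^{a} \log{\left(x \right)}^{2} \, dx = - \frac{10}{\left(a + 1\right)^{3}},$$
and the integrand here is exactly the target integrand, so $I = - \frac{10}{\left(a + 1\right)^{3}}$.

Setting $a = \frac{7}{2}$:
$$I = - \frac{80}{729}.$$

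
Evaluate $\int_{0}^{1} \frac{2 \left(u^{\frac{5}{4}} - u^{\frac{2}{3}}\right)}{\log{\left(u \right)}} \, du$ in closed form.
$\log{\left(\frac{729}{400} \right)}$

Consider the one-parameter family: let $I(a) = \int_{0}^{1} \frac{2 \left(- u^{\frac{2}{3}} + u^{a}\right)}{\log{\left(u \right)}} \, du$.

Since $\dfrac{\partial}{\partial a}\,u^{a} = u^{a} \ln u$, the $\ln u$ in the denominator cancels and
$$\frac{dI}{da} = \int_{0}^{1} 2 u^{a} \, du = 2 \left[\frac{u^{a+1}}{a+1}\right]_0^1 = \frac{2}{a + 1}.$$

Integrating with respect to $a$ gives $I(a) = \log{\left(\frac{9 \left(a + 1\right)^{2}}{25} \right)} + C$.

At $a = \frac{2}{3}$ the integrand is identically $0$, so $I(\frac{2}{3}) = 0$. The closed form gives $0$, hence $C = 0$.

Setting $a = \frac{5}{4}$:
$$I = \log{\left(\frac{729}{400} \right)}.$$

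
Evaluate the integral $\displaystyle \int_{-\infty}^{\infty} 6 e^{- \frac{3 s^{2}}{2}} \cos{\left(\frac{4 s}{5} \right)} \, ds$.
$\frac{2 \sqrt{6} \sqrt{\pi}}{e^{\frac{8}{75}}}$

Treat the cosine frequency as a parameter and define $I(b) = \int_{-\infty}^{\infty} 6 e^{- \frac{3 s^{2}}{2}} \cos{\left(b s \right)} \, ds$.

Differentiating under the integral sign,
$$I'(b) = \int_{-\infty}^{\infty} - 6 s e^{- \frac{3 s^{2}}{2}} \sin{\left(b s \right)} \, ds.$$

Integrate $\int_{-\infty}^{\infty} s \sin(b s)\, e^{- \frac{3 s^{2}}{2}}\, ds$ by parts with $u = \sin(b s)$ and $dv = s\, e^{- \frac{3 s^{2}}{2}}\, ds$, giving $v = - \frac{e^{- \frac{3 s^{2}}{2}}}{3}$. The boundary term vanishes and
$$\int_{-\infty}^{\infty} s \sin(b s)\, e^{- \frac{3 s^{2}}{2}}\, ds = \frac{b}{3} \int_{-\infty}^{\infty} \cos(b s)\, e^{- \frac{3 s^{2}}{2}}\, ds,$$
so $I'(b) = - \frac{b}{3}\, I(b)$.

This is a separable first-order ODE; solving with the initial condition $I(0) = \int_{-\infty}^{\infty} 6 e^{- \frac{3 s^{2}}{2}}\,ds = 2 \sqrt{6} \sqrt{\pi}$ gives
$$I(b) = 2 \sqrt{6} \sqrt{\pi} e^{- \frac{b^{2}}{6}}.$$

Setting $b = \frac{4}{5}$:
$$I = \frac{2 \sqrt{6} \sqrt{\pi}}{e^{\frac{8}{75}}}.$$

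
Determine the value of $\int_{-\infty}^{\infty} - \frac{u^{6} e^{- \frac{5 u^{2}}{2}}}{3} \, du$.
$- \frac{\sqrt{10} \sqrt{\pi}}{125}$

Consider the simpler parametrised integral
$$J(a) = \int_{-\infty}^{\infty} - \frac{e^{- a u^{2}}}{3} \, du = - \frac{\sqrt{\pi}}{3 \sqrt{a}}.$$

Differentiating under the integral sign brings down a factor of $(-u^2)$:
$$\frac{dJ}{da} = \int_{-\infty}^{\infty} \frac{u^{2} e^{- a u^{2}}}{3} \, du = \frac{\sqrt{\pi}}{6 a^{\frac{3}{2}}}.$$

Repeating $3$ times in total — each differentiation brings down another $(-u^2)$ — gives
$$\frac{d^{3}J}{da^{3}} = \int_{-\infty}^{\infty} \frac{u^{6} e^{- a u^{2}}}{3} \, du = \frac{5 \sqrt{\pi}}{8 a^{\frac{7}{2}}},$$
and the integrand here is $(-1)^{3}$ times the target integrand, so $I = (-1)^{3}\,\frac{d^{3}J}{da^{3}} = - \frac{5 \sqrt{\pi}}{8 a^{\frac{7}{2}}}$.

Setting $a = \frac{5}{2}$:
$$I = - \frac{\sqrt{10} \sqrt{\pi}}{125}.$$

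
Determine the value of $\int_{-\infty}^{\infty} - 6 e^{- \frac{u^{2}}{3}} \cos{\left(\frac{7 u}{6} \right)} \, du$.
$- \frac{6 \sqrt{3} \sqrt{\pi}}{e^{\frac{49}{48}}}$

Define $I(b) = \int_{-\infty}^{\infty} - 6 e^{- \frac{u^{2}}{3}} \cos{\left(b u \right)} \, du$.

Differentiating under the integral sign,
$$I'(b) = \int_{-\infty}^{\infty} 6 u e^{- \frac{u^{2}}{3}} \sin{\left(b u \right)} \, du.$$

Integrate $\int_{-\infty}^{\infty} u \sin(b u)\, e^{- \frac{u^{2}}{3}}\, du$ by parts with $w = \sin(b u)$ and $dv = u\, e^{- \frac{u^{2}}{3}}\, du$, giving $v = - \frac{3 e^{- \frac{u^{2}}{3}}}{2}$. The boundary term vanishes and
$$\int_{-\infty}^{\infty} u \sin(b u)\, e^{- \frac{u^{2}}{3}}\, du = \frac{3 b}{2} \int_{-\infty}^{\infty} \cos(b u)\, e^{- \frac{u^{2}}{3}}\, du,$$
so $I'(b) = - \frac{3 b}{2}\, I(b)$.

This is a separable first-order ODE; solving with the initial condition $I(0) = \int_{-\infty}^{\infty} - 6 e^{- \frac{u^{2}}{3}}\,du = - 6 \sqrt{3} \sqrt{\pi}$ gives
$$I(b) = - 6 \sqrt{3} \sqrt{\pi} e^{- \frac{3 b^{2}}{4}}.$$

Setting $b = \frac{7}{6}$:
$$I = - \frac{6 \sqrt{3} \sqrt{\pi}}{e^{\frac{49}{48}}}.$$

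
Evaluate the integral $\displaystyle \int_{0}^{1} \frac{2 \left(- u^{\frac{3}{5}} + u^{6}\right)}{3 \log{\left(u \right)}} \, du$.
$\log{\left(\frac{35^{\frac{2}{3}}}{4} \right)}$

Replace the exponent $6$ by a parameter $a$: let $I(a) = \int_{0}^{1} \frac{2 \left(- u^{\frac{3}{5}} + u^{a}\right)}{3 \log{\left(u \right)}} \, du$.

Since $\dfrac{\partial}{\partial a}\,u^{a} = u^{a} \ln u$, the $\ln u$ in the denominator cancels and
$$\frac{dI}{da} = \int_{0}^{1} \frac{2}{3} u^{a} \, du = \frac{2}{3} \left[\frac{u^{a+1}}{a+1}\right]_0^1 = \frac{2}{3 \left(a + 1\right)}.$$

Integrating with respect to $a$ gives $I(a) = \log{\left(\frac{5^{\frac{2}{3}} \left(a + 1\right)^{\frac{2}{3}}}{4} \right)} + C$.

At $a = \frac{3}{5}$ the integrand is identically $0$, so $I(\frac{3}{5}) = 0$. The closed form gives $0$, hence $C = 0$.

Setting $a = 6$:
$$I = \log{\left(\frac{35^{\frac{2}{3}}}{4} \right)}.$$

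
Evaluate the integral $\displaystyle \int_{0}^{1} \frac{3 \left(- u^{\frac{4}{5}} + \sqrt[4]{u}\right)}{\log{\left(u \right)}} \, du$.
$- \log{\left(\frac{46656}{15625} \right)}$

Introduce a parameter $a$ in the exponent: let $I(a) = \int_{0}^{1} \frac{3 \left(\sqrt[4]{u} - u^{a}\right)}{\log{\left(u \right)}} \, du$.

Since $\dfrac{\partial}{\partial a}\,u^{a} = u^{a} \ln u$, the $\ln u$ in the denominator cancels and
$$\frac{dI}{da} = \int_{0}^{1} -3 u^{a} \, du = -3 \left[\frac{u^{a+1}}{a+1}\right]_0^1 = - \frac{3}{a + 1}.$$

Integrating with respect to $a$ gives $I(a) = - \log{\left(\frac{64 \left(a + 1\right)^{3}}{125} \right)} + C$.

At $a = \frac{1}{4}$ the integrand is identically $0$, so $I(\frac{1}{4}) = 0$. The closed form gives $0$, hence $C = 0$.

Setting $a = \frac{4}{5}$:
$$I = - \log{\left(\frac{46656}{15625} \right)}.$$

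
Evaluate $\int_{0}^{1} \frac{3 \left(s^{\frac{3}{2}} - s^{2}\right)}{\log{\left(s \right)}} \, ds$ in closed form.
$\log{\left(\frac{125}{216} \right)}$

Introduce a parameter $a$ in the exponent: let $I(a) = \int_{0}^{1} \frac{3 \left(- s^{2} + s^{a}\right)}{\log{\left(s \right)}} \, ds$.

Since $\dfrac{\partial}{\partial a}\,s^{a} = s^{a} \ln s$, the $\ln s$ in the denominator cancels and
$$\frac{dI}{da} = \int_{0}^{1} 3 s^{a} \, ds = 3 \left[\frac{s^{a+1}}{a+1}\right]_0^1 = \frac{3}{a + 1}.$$

Integrating with respect to $a$ gives $I(a) = \log{\left(\frac{\left(a + 1\right)^{3}}{27} \right)} + C$.

At $a = 2$ the integrand is identically $0$, so $I(2) = 0$. The closed form gives $0$, hence $C = 0$.

Setting $a = \frac{3}{2}$:
$$I = \log{\left(\frac{125}{216} \right)}.$$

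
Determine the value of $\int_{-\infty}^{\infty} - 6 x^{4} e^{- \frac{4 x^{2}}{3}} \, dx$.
$- \frac{81 \sqrt{3} \sqrt{\pi}}{64}$

Begin with the known integral
$$J(a) = \int_{-\infty}^{\infty} - 6 e^{- a x^{2}} \, dx = - \frac{6 \sqrt{\pi}}{\sqrt{a}}.$$

Differentiating under the integral sign brings down a factor of $(-x^2)$:
$$\frac{dJ}{da} = \int_{-\infty}^{\infty} 6 x^{2} e^{- a x^{2}} \, dx = \frac{3 \sqrt{\pi}}{a^{\frac{3}{2}}}.$$

Repeating twice in total — each differentiation brings down another $(-x^2)$ — gives
$$\frac{d^{2}J}{da^{2}} = \int_{-\infty}^{\infty} - 6 x^{4} e^{- a x^{2}} \, dx = - \frac{9 \sqrt{\pi}}{2 a^{\frac{5}{2}}},$$
and the integrand here is exactly the target integrand, so $I = - \frac{9 \sqrt{\pi}}{2 a^{\frac{5}{2}}}$.

Setting $a = \frac{4}{3}$:
$$I = - \frac{81 \sqrt{3} \sqrt{\pi}}{64}.$$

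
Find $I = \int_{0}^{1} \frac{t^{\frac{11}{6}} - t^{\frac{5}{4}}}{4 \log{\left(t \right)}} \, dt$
$\log{\left(\frac{\sqrt[4]{102}}{3} \right)}$

Consider the one-parameter family: let $I(a) = \int_{0}^{1} \frac{t^{\frac{11}{6}} - t^{a}}{4 \log{\left(t \right)}} \, dt$.

Since $\dfrac{\partial}{\partial a}\,t^{a} = t^{a} \ln t$, the $\ln t$ in the denominator cancels and
$$\frac{dI}{da} = \int_{0}^{1} - \frac{1}{4} t^{a} \, dt = - \frac{1}{4} \left[\frac{t^{a+1}}{a+1}\right]_0^1 = - \frac{1}{4 a + 4}.$$

Integrating with respect to $a$ gives $I(a) = - \frac{\log{\left(a + 1 \right)}}{4} - \frac{\log{\left(6 \right)}}{4} + \frac{\log{\left(17 \right)}}{4} + C$.

At $a = \frac{11}{6}$ the integrand is identically $0$, so $I(\frac{11}{6}) = 0$. The closed form gives $0$, hence $C = 0$.

Setting $a = \frac{5}{4}$:
$$I = \log{\left(\frac{\sqrt[4]{102}}{3} \right)}.$$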